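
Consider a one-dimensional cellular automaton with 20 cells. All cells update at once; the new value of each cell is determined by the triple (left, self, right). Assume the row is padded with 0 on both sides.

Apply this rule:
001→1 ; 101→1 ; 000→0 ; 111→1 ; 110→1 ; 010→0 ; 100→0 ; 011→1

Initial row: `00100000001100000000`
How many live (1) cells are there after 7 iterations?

01000000011100000000
10000000111100000000
00000001111100000000
00000011111100000000
00000111111100000000
00001111111100000000
00011111111100000000
count of 1: 9

9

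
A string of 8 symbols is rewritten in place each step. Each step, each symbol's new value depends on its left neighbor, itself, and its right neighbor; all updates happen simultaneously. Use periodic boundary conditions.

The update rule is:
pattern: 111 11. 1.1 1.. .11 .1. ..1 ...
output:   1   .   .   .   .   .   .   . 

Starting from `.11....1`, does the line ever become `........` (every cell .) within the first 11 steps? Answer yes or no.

yes

........
all cells are . at step 1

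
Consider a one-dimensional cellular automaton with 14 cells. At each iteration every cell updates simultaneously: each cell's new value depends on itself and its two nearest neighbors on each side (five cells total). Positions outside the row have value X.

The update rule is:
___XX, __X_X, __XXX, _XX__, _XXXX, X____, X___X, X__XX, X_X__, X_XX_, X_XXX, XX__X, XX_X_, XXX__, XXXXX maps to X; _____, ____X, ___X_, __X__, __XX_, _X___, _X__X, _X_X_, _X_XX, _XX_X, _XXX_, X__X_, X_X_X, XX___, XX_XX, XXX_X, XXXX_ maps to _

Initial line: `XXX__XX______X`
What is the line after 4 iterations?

X_X_____X_XXXX

iteration 1: X_XXX_X_X___XX
iteration 2: __X__X__X_XXXX
iteration 3: X_______X_XXXX
iteration 4: X_X_____X_XXXX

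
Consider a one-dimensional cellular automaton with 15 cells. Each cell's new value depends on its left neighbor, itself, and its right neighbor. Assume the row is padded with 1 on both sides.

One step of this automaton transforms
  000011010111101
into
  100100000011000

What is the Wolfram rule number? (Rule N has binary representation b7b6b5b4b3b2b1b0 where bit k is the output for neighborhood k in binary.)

146

position 10: 111 → 1  (bit 7 = 1)
position 5: 110 → 0  (bit 6 = 0)
position 6: 101 → 0  (bit 5 = 0)
position 0: 100 → 1  (bit 4 = 1)
position 4: 011 → 0  (bit 3 = 0)
position 7: 010 → 0  (bit 2 = 0)
position 3: 001 → 1  (bit 1 = 1)
position 1: 000 → 0  (bit 0 = 0)
bits b7..b0 = 10010010 = 146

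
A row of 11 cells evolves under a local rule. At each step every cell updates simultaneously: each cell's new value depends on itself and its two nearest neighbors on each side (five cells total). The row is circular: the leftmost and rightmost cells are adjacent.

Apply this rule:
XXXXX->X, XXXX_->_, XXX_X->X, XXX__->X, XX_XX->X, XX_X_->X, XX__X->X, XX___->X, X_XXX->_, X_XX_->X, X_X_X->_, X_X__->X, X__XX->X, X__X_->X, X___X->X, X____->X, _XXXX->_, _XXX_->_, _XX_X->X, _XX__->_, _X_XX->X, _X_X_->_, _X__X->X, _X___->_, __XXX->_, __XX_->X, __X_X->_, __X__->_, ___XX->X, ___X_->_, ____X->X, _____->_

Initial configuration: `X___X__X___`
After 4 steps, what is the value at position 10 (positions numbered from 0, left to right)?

__X__XX__X_
X__XXX_XX__
_XX__XXX_XX
XX_XX__XXXX
position 10 holds X

X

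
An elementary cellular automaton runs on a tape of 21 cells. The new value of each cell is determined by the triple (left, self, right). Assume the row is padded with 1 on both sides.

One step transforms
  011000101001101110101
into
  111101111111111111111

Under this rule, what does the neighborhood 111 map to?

1

At position 15 the neighborhood is 111; the next row has 1 there.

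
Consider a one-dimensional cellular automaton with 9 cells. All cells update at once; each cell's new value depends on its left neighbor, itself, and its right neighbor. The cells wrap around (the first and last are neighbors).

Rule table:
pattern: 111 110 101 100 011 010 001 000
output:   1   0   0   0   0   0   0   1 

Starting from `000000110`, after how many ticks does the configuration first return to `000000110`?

6

tick 1: 111110000
tick 2: 011100110
tick 3: 001000000
tick 4: 100011111
tick 5: 001001111
tick 6: 000000110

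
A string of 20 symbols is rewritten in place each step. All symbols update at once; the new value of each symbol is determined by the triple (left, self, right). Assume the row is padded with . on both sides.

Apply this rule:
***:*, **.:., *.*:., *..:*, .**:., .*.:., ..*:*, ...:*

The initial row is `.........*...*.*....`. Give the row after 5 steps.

***.*.***...*...**.*

*********.***...****
.*******...*.***.**.
*.*****.***...*....*
...***...*.***.****.
***.*.***...*...**.*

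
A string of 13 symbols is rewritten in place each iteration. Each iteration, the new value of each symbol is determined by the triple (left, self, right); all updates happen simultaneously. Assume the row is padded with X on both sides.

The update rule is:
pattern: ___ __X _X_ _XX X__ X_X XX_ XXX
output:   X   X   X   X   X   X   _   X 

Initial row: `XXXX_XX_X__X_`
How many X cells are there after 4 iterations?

11

XXX_XX_XXXXXX
XX_XX_XXXXXXX
X_XX_XXXXXXXX
_XX_XXXXXXXXX
count of X: 11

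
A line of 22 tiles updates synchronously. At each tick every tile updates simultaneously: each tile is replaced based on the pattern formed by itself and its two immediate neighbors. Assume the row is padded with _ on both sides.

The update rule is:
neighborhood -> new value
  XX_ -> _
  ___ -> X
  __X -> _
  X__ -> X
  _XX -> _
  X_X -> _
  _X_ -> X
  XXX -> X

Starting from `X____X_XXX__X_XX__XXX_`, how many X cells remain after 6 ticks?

XXXX_X__X_X_X___X__X_X
_XX__XX_X_X_XXX_XX_X_X
___X____X_X__X_____X_X
XX_XXXX_X_XX_XXXXX_X_X
____XX__X_____XXX__X_X
XXX___X_XXXXX__X_X_X_X
count of X: 13

13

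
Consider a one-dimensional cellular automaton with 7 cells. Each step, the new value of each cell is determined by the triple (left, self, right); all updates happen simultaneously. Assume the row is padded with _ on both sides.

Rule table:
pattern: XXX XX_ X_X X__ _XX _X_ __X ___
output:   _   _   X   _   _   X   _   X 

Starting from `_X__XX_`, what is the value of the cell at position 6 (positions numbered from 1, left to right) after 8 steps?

X

_X_____
_X_XXXX
_XX____
____XXX
XXX____
____XXX  (repeats step 4; period 2)
step 8: ____XXX
position 6 holds X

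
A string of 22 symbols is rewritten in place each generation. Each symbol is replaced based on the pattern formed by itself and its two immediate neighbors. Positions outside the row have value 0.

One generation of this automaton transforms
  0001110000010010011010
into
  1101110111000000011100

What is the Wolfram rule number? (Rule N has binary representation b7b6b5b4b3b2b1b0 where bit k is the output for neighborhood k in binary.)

position 4: 111 → 1  (bit 7 = 1)
position 5: 110 → 1  (bit 6 = 1)
position 19: 101 → 1  (bit 5 = 1)
position 6: 100 → 0  (bit 4 = 0)
position 3: 011 → 1  (bit 3 = 1)
position 11: 010 → 0  (bit 2 = 0)
position 2: 001 → 0  (bit 1 = 0)
position 0: 000 → 1  (bit 0 = 1)
bits b7..b0 = 11101001 = 233

233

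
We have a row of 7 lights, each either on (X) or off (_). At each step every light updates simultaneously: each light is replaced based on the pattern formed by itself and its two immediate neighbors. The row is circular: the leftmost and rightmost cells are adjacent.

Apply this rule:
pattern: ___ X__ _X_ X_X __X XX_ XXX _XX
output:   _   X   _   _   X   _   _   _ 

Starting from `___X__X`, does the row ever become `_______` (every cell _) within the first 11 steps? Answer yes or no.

yes

step 1: X_X_XX_
step 2: _______
all cells are _ at step 2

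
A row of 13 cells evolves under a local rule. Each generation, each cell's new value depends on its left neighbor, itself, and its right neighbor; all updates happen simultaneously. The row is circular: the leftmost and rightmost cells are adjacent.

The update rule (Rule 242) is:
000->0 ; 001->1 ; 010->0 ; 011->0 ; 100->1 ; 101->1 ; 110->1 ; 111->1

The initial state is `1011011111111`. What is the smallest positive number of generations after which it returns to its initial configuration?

1101101111111
1110110111111
1111011011111
1111101101111
1111110110111
1111111011011
1111111101101
1111111110110
0111111111011
1011111111101
1101111111110
0110111111111
1011011111111

13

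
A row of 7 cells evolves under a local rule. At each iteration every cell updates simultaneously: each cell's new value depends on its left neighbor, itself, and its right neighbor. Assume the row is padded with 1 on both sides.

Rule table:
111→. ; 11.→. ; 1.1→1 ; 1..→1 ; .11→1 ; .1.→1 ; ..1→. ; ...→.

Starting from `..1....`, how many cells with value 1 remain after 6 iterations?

1.11...
.11.1..
11.111.
..11..1
1.1.1.1
.111111
count of 1: 6

6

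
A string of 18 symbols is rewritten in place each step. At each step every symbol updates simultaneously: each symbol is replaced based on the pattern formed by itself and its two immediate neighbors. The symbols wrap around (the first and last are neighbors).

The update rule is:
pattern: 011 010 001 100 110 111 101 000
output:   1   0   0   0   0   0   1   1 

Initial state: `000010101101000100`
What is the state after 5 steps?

step 1: 111001011010010001
step 2: 000000110100000101
step 3: 011110101001110010
step 4: 010001010001000000
step 5: 000100100100011111

000100100100011111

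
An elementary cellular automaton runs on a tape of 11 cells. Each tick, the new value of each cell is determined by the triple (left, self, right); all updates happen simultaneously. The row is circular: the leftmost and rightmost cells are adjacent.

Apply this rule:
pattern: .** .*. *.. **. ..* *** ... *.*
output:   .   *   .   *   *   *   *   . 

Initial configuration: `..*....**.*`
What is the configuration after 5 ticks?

.**.*.*.*.*

tick 1: .**.***.*.*
tick 2: ..*..**.*.*
tick 3: .**.*.*.*.*
tick 4: ..*.*.*.*.*
tick 5: .**.*.*.*.*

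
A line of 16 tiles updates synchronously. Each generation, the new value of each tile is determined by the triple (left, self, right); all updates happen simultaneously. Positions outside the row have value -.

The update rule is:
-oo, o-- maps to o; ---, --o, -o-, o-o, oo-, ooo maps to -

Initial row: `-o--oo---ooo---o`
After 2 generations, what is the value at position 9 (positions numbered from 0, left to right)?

-

generation 1: --o-o-o--o--o---
generation 2: -------o--o--o--
position 9 holds -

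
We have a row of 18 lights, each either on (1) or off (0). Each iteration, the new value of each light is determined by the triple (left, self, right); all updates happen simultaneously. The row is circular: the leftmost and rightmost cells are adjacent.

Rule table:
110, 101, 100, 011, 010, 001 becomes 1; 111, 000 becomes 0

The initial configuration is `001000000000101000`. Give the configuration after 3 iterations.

iteration 1: 011100000001111100
iteration 2: 110110000011000110
iteration 3: 111111000111101111

111111000111101111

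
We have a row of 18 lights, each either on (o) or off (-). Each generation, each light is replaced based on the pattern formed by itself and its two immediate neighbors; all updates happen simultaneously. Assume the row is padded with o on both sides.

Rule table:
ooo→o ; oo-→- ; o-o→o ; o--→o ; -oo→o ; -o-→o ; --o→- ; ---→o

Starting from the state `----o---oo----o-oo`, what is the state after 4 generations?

-ooo-ooooo-ooooooo

ooo-ooo-o-ooo-oooo
oo-ooo-ooooo-ooooo
o-ooo-ooooo-oooooo
-ooo-ooooo-ooooooo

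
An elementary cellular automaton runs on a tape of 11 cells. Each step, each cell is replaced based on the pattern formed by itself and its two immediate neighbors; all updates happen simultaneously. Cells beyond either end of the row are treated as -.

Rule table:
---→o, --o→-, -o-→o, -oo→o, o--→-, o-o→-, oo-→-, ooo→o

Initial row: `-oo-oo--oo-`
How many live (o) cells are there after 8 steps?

5

-o--o---o--
-o--o-o-o-o
-o--o-o-o-o  (fixed point — unchanged through step 8)
count of o: 5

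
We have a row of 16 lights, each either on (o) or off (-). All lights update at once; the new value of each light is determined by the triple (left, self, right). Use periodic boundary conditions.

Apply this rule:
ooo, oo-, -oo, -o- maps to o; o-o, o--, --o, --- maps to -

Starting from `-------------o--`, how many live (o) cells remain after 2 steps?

1

-------------o--  (fixed point — unchanged through step 2)
count of o: 1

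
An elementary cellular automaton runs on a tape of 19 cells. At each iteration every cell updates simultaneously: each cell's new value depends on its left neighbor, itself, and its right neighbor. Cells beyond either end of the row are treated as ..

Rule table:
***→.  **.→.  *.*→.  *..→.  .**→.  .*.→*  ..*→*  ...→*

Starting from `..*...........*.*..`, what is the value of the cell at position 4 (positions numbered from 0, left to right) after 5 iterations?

*

***.***********.*.*
................*.*
*****************.*
..................*
*******************
position 4 holds *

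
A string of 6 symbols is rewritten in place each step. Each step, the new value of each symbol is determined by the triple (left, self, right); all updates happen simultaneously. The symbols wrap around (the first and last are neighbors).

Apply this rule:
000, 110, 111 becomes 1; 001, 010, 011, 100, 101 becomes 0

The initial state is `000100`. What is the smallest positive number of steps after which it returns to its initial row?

110001
110100
010000
000111
010011
000001
011100
001101
000100

9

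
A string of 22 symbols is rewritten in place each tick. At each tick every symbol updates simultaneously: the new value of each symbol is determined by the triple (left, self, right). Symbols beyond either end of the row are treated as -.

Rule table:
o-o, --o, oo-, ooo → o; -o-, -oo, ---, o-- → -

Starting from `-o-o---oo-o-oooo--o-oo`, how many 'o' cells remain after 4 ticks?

10

o-o---o-oo-o-ooo-o-o-o
-o---o-o-oo-o-ooo-o-o-
o---o-o-o-oo-o-ooo-o--
---o-o-o-o-oo-o-ooo---
count of o: 10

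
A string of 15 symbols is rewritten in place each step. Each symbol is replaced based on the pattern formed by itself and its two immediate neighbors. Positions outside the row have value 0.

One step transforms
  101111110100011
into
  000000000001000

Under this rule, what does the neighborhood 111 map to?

0

At position 3 the neighborhood is 111; the next row has 0 there.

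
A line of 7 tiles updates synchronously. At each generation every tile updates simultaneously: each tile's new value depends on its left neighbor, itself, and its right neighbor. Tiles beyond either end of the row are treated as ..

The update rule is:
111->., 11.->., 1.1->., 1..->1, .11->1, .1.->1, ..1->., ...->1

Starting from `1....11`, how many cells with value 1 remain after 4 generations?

3

1111.1.
1....11  (repeats generation 0; period 2)
generation 4: 1....11
count of 1: 3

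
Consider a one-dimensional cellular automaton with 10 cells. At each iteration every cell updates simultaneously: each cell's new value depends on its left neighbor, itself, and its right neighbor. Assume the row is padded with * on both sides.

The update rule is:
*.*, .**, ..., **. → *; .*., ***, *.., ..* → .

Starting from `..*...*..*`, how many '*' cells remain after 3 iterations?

....*....*
.**...**.*
***.*.****
count of *: 8

8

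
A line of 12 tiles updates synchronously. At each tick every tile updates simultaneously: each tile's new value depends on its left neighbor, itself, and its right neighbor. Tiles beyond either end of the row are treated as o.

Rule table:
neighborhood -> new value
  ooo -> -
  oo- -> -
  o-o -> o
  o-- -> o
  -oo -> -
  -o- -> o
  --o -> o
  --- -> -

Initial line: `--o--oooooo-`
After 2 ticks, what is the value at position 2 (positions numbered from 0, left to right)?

-

tick 1: ooooo------o
tick 2: -----o----o-
position 2 holds -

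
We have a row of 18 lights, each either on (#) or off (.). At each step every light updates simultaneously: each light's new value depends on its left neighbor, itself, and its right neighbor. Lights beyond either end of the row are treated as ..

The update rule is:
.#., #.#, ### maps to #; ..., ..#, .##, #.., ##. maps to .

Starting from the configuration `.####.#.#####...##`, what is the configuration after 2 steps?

..##.###.###......
....#.#.#.#.......

....#.#.#.#.......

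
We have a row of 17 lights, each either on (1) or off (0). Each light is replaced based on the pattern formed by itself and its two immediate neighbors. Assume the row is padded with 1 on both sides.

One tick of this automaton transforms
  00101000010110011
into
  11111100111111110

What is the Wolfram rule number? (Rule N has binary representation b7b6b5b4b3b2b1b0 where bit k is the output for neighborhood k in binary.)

126

position 16: 111 → 0  (bit 7 = 0)
position 12: 110 → 1  (bit 6 = 1)
position 3: 101 → 1  (bit 5 = 1)
position 0: 100 → 1  (bit 4 = 1)
position 11: 011 → 1  (bit 3 = 1)
position 2: 010 → 1  (bit 2 = 1)
position 1: 001 → 1  (bit 1 = 1)
position 6: 000 → 0  (bit 0 = 0)
bits b7..b0 = 01111110 = 126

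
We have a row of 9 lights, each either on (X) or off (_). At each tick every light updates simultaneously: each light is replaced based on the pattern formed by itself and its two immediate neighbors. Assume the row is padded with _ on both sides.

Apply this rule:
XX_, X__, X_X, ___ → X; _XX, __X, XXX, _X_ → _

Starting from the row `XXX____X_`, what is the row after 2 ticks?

__XXXX__X
X____XX__

X____XX__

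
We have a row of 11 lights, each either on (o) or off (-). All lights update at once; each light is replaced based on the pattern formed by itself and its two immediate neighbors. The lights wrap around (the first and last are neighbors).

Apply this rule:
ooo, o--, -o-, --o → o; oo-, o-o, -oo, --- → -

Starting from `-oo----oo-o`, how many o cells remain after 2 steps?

9

---o--o---o
o-oooooo-oo
count of o: 9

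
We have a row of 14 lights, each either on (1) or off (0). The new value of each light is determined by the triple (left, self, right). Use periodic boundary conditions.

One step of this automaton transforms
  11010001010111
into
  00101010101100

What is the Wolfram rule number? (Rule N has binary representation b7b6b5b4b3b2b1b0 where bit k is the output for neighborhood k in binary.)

58

position 0: 111 → 0  (bit 7 = 0)
position 1: 110 → 0  (bit 6 = 0)
position 2: 101 → 1  (bit 5 = 1)
position 4: 100 → 1  (bit 4 = 1)
position 11: 011 → 1  (bit 3 = 1)
position 3: 010 → 0  (bit 2 = 0)
position 6: 001 → 1  (bit 1 = 1)
position 5: 000 → 0  (bit 0 = 0)
bits b7..b0 = 00111010 = 58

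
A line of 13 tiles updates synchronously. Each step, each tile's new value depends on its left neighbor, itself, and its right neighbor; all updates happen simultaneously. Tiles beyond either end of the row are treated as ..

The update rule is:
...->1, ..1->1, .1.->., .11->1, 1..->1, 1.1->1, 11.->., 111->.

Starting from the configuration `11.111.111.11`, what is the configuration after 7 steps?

1.11.11..1.1.

1.11..11..11.
.11.111.111.1
11.11..11..1.
1.11.111.11.1
.11.11..11.1.
11.11.111.1.1
1.11.11..1.1.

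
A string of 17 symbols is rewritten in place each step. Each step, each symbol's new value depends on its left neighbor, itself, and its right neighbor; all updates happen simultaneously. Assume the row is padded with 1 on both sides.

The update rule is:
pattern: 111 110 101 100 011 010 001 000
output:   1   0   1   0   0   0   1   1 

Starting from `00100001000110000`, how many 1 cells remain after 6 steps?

step 1: 01001110011000111
step 2: 10010100100011011
step 3: 00101001001100101
step 4: 01010010010001010
step 5: 10100100100110101
step 6: 01001001001001010
count of 1: 6

6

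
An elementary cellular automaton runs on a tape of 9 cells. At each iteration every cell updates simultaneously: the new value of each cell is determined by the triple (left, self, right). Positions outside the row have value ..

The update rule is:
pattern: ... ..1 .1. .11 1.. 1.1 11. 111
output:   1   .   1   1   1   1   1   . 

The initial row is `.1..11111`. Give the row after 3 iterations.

.11.1...1
.111111.1
.1....111

.1....111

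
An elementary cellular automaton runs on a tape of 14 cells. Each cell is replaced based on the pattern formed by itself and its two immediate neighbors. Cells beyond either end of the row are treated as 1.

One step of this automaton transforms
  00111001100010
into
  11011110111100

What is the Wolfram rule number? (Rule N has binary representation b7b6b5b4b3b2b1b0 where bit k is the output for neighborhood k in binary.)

211

position 3: 111 → 1  (bit 7 = 1)
position 4: 110 → 1  (bit 6 = 1)
position 13: 101 → 0  (bit 5 = 0)
position 0: 100 → 1  (bit 4 = 1)
position 2: 011 → 0  (bit 3 = 0)
position 12: 010 → 0  (bit 2 = 0)
position 1: 001 → 1  (bit 1 = 1)
position 10: 000 → 1  (bit 0 = 1)
bits b7..b0 = 11010011 = 211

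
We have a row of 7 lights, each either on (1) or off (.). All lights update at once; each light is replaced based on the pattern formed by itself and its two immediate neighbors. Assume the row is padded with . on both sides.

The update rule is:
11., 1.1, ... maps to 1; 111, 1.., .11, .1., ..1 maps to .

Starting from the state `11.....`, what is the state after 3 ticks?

tick 1: .1.1111
tick 2: ..1...1
tick 3: 1...1..

1...1..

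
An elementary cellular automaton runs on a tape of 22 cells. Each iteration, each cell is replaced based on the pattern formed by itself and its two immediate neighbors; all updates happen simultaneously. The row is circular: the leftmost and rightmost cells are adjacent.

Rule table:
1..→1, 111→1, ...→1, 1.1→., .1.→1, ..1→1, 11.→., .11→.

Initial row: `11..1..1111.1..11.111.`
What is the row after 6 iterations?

11.....1111.11.111.1.1

iteration 1: ..11111.11..111....1..
iteration 2: 11.111....11.1.1111111
iteration 3: 1...1.1111...1..111111
iteration 4: .1111..11.111111.11111
iteration 5: ..11.11....1111...111.
iteration 6: 11.....1111.11.111.1.1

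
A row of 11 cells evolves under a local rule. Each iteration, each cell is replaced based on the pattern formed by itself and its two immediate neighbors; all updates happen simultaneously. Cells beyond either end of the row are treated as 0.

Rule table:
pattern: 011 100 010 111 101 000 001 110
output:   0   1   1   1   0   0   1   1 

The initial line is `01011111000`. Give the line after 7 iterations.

10111011001

11001111100
01110111110
10110011111
10011101111
11101100111
01100111011
10111011001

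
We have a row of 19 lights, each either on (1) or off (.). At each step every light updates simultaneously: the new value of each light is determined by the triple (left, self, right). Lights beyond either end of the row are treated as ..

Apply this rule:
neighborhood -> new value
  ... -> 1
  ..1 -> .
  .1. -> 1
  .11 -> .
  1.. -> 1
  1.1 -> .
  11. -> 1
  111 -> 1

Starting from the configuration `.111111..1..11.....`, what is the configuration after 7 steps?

11..11..11111..11.1

step 1: ..111111.11..111111
step 2: 1..11111..11..11111
step 3: 11..11111..11..1111
step 4: .11..11111..11..111
step 5: ..11..11111..11..11
step 6: 1..11..11111..11..1
step 7: 11..11..11111..11.1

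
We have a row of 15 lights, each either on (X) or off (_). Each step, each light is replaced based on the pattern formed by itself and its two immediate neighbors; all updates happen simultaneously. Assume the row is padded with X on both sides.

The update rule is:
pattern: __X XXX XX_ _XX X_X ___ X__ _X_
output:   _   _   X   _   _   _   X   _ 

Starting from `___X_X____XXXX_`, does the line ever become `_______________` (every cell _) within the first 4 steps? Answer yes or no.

X_____X______X_
XX_____X_______
_XX_____X______
__XX_____X_____
step 4 is __XX_____X_____, still not uniform _

no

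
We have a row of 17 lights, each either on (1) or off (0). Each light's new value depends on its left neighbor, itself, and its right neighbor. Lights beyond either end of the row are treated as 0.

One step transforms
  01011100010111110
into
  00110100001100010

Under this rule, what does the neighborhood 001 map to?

0

At position 0 the neighborhood is 001; the next row has 0 there.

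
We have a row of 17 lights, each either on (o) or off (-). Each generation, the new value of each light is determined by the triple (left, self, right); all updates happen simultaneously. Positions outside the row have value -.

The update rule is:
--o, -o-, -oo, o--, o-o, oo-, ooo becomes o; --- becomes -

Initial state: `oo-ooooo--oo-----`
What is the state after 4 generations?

ooooooooooooo----
oooooooooooooo---
ooooooooooooooo--
oooooooooooooooo-

oooooooooooooooo-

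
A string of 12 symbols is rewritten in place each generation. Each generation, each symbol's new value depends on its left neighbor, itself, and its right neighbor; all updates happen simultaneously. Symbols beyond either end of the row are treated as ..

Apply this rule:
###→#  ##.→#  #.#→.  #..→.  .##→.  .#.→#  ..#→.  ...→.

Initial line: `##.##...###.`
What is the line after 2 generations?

generation 1: .#..#....##.
generation 2: .#..#.....#.

.#..#.....#.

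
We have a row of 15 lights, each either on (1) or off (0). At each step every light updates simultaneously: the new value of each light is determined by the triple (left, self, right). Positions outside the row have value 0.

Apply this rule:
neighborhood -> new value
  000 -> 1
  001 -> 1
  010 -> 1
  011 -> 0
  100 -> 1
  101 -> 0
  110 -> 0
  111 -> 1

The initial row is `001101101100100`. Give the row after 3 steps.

110000000011111
001111111101110
110111111000101

110111111000101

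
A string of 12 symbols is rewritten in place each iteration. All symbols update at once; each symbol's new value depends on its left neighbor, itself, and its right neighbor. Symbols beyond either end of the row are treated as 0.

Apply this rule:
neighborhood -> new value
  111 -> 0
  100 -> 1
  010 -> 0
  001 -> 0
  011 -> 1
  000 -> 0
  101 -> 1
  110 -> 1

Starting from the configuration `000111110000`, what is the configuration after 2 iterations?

000010011100

iteration 1: 000100011000
iteration 2: 000010011100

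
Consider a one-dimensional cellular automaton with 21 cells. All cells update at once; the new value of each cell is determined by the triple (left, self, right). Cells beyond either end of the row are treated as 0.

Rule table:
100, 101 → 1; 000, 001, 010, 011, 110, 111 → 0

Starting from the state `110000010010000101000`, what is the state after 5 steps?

001000001001000010100
000100000100100001010
000010000010010000101
000001000001001000010
000000100000100100001

000000100000100100001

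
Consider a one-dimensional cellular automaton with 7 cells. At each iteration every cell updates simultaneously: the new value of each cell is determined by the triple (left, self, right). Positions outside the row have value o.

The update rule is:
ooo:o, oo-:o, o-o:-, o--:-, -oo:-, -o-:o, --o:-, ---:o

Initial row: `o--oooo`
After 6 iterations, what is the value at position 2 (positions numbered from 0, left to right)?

o---ooo
o-o--oo
o-o---o
o-o-o--
o-o-o--  (fixed point — unchanged through iteration 6)
position 2 holds o

o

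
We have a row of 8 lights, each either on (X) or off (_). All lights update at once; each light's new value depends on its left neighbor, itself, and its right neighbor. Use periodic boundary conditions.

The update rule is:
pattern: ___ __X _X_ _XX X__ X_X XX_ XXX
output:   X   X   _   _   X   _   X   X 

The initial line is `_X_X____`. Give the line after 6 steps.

X___XXXX
XXXX_XXX
XXXX__XX
XXXXXX_X
XXXXXX__
_XXXXXXX

_XXXXXXX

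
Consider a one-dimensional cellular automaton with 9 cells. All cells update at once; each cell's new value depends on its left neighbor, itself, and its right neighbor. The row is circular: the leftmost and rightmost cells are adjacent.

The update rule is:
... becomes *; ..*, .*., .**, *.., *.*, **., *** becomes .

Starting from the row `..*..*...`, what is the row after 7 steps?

*......**
..****...
*......**  (repeats step 1; period 2)
step 7: *......**

*......**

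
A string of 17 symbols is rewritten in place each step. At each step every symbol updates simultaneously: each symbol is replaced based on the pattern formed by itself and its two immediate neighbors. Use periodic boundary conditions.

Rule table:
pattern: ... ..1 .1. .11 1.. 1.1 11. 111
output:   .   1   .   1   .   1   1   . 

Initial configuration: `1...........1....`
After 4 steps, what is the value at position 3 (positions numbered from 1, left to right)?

...........1....1
..........1....1.
.........1....1..
........1....1...
position 3 holds .

.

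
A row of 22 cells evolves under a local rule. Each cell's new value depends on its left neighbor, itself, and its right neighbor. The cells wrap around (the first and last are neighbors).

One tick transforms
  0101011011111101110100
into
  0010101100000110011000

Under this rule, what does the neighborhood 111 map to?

0

At position 9 the neighborhood is 111; the next row has 0 there.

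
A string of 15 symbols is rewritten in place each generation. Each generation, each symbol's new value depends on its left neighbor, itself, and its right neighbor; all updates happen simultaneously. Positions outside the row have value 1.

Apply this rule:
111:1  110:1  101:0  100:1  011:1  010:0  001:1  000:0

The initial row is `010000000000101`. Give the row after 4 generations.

001000000001001
110100000010111
110010000100111
111101001011111

111101001011111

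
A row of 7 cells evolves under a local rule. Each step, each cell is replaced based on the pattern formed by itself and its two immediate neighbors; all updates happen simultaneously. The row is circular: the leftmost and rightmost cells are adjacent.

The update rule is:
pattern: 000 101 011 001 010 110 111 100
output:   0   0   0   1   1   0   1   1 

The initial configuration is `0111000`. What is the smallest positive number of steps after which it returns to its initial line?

7

1010100
1010111
0010011
1111100
0111011
0010000
0111000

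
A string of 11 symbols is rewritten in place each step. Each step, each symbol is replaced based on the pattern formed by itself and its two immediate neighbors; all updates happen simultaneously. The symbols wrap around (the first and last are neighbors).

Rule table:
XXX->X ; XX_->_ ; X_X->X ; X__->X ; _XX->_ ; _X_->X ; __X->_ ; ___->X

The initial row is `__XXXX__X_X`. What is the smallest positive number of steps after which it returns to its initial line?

33

X__XX_X_XXX
_X___XXX_XX
XXXX__X_X__
_XX_X_XXXX_
___XXX_XX_X
XX__X_X__XX
X_X_XXXX__X
_XXX_XX_X__
__X_X__XXXX
X_XXXX__XX_
XX_XX_X___X
X_X__XXXX__
XXXX__XX_X_
_XX_X___XXX
X__XXXX__X_
XX__XX_X_XX
X_X___XXX_X
_XXXX__X_X_
__XX_X_XXXX
X___XXX_XX_
XXX__X_X__X
XX_X_XXXX__
__XXX_XX_X_
X__X_X__XXX
_X_XXXX__XX
XXX_XX_X___
_X_X__XXXX_
_XXXX__XX_X
X_XX_X___XX
_X__XXXX__X
XXX__XX_X_X
XX_X___XXX_
__XXXX__X_X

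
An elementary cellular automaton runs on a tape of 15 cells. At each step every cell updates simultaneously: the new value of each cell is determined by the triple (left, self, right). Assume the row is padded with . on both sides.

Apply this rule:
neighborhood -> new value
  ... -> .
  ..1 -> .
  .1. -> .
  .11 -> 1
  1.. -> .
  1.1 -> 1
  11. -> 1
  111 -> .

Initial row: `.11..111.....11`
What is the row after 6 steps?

.11..........11

.11..1.1.....11
.11...1......11
.11..........11
.11..........11  (fixed point — unchanged through step 6)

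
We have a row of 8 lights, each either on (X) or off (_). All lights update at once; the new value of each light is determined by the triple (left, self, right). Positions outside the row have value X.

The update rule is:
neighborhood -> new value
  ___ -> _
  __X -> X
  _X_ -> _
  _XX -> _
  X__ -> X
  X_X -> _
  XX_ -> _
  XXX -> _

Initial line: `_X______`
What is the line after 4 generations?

__X____X
XX_X__X_
____XX__
X__X__XX

X__X__XX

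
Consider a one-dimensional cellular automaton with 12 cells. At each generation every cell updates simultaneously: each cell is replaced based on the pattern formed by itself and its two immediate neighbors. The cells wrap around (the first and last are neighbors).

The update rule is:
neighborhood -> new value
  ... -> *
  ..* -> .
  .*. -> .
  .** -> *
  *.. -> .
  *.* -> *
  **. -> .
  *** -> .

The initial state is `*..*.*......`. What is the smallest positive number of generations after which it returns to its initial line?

7

....*..****.
***....*....
*...**...**.
..*.*..*.*.*
...*....*.*.
**...**..*..
*..*.*......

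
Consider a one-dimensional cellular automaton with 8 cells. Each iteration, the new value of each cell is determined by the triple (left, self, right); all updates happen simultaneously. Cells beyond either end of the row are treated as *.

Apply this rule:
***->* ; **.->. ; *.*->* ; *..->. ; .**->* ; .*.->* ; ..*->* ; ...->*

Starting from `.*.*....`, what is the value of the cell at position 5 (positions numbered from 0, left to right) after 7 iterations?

*

iteration 1: ****.***
iteration 2: ***.****
iteration 3: **.*****
iteration 4: *.******
iteration 5: .*******
iteration 6: ********
iteration 7: ********
position 5 holds *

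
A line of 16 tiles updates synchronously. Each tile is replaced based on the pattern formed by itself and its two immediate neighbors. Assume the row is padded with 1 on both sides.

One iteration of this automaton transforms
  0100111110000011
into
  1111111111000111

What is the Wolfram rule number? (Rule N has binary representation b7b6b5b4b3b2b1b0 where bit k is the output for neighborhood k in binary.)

254

position 5: 111 → 1  (bit 7 = 1)
position 8: 110 → 1  (bit 6 = 1)
position 0: 101 → 1  (bit 5 = 1)
position 2: 100 → 1  (bit 4 = 1)
position 4: 011 → 1  (bit 3 = 1)
position 1: 010 → 1  (bit 2 = 1)
position 3: 001 → 1  (bit 1 = 1)
position 10: 000 → 0  (bit 0 = 0)
bits b7..b0 = 11111110 = 254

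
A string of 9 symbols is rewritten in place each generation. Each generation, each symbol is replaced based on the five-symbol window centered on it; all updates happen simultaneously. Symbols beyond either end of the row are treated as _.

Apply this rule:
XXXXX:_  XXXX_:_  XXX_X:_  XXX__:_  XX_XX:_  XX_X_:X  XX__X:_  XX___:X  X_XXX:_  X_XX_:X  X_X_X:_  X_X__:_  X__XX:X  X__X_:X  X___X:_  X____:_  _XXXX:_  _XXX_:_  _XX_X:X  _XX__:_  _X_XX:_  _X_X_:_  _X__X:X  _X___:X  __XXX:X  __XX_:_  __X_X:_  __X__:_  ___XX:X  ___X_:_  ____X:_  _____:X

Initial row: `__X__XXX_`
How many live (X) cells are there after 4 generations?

generation 1: ___XXX__X
generation 2: X_XX___X_
generation 3: __X_X___X
generation 4: _____X___
count of X: 1

1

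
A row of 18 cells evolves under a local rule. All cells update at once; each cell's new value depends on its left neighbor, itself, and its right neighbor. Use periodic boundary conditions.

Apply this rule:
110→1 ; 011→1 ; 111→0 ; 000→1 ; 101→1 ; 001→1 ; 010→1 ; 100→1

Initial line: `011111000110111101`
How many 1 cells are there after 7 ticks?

13

tick 1: 110001111111100111
tick 2: 011111000000111100
tick 3: 110001111111100111  (repeats tick 1; period 2)
tick 7: 110001111111100111
count of 1: 13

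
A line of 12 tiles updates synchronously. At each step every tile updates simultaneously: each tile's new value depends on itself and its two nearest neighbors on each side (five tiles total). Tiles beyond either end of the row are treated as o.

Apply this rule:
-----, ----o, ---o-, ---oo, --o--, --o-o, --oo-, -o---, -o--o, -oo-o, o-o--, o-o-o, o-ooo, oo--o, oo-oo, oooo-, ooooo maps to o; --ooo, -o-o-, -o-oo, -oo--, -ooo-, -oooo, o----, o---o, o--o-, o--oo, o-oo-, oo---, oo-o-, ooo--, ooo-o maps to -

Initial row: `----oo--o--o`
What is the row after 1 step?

--ooo-o-oo--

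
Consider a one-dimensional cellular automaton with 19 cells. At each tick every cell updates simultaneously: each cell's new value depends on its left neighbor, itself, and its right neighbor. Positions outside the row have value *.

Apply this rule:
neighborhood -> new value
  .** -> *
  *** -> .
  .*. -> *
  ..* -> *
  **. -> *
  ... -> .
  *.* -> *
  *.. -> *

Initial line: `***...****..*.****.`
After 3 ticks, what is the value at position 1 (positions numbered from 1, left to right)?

tick 1: ..**.**..******..**
tick 2: **********....****.
tick 3: .........**..**..**
position 1 holds .

.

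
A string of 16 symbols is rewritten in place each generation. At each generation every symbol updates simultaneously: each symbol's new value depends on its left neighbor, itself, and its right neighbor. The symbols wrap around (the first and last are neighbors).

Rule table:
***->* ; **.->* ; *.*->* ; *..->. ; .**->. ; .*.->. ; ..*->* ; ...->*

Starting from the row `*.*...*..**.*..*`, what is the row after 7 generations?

*.*.*.*.*.*.*.*.

**..**..*.**..*.
.*.*.*.*.*.*.*.*
*.*.*.*.*.*.*.*.
.*.*.*.*.*.*.*.*  (repeats generation 2; period 2)
generation 7: *.*.*.*.*.*.*.*.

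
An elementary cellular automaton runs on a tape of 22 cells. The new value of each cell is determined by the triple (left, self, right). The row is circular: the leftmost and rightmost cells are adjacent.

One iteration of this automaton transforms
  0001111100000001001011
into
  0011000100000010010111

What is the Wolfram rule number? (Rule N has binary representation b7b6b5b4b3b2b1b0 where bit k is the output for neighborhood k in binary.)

position 4: 111 → 0  (bit 7 = 0)
position 7: 110 → 1  (bit 6 = 1)
position 19: 101 → 1  (bit 5 = 1)
position 0: 100 → 0  (bit 4 = 0)
position 3: 011 → 1  (bit 3 = 1)
position 15: 010 → 0  (bit 2 = 0)
position 2: 001 → 1  (bit 1 = 1)
position 1: 000 → 0  (bit 0 = 0)
bits b7..b0 = 01101010 = 106

106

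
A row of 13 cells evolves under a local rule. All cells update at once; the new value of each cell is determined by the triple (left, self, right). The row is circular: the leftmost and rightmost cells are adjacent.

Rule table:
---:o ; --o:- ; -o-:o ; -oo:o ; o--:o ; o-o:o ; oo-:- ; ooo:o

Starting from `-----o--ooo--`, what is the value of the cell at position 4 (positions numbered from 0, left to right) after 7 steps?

-

oooo-oo-oo-oo
ooo-oo-oo-ooo
oo-oo-oo-oooo
o-oo-oo-ooooo
-oo-oo-oooooo
oo-oo-oooooo-
o-oo-oooooo-o
position 4 holds -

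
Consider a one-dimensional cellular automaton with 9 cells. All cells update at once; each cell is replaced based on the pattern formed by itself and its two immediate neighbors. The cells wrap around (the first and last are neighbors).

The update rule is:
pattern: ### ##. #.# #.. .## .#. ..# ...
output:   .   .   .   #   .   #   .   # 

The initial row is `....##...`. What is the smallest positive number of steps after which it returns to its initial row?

step 1: ###...###
step 2: ...##....
step 3: ##...####
step 4: ..##.....
step 5: #...#####
step 6: .##......
step 7: ...######
step 8: ##.......
step 9: ..######.
step 10: #.......#
step 11: .######..
step 12: .......##
step 13: ######...
step 14: ......##.
step 15: #####...#
step 16: .....##..
step 17: ####...##
step 18: ....##...

18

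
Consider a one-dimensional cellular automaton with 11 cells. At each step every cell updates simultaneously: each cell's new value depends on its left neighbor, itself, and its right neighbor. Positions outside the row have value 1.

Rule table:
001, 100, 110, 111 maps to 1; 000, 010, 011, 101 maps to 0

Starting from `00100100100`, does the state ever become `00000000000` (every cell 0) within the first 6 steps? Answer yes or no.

no

step 1: 11011011011
step 2: 11001001001
step 3: 11110110110
step 4: 11110010010
step 5: 11111101100
step 6: 11111100111
step 6 is 11111100111, still not uniform 0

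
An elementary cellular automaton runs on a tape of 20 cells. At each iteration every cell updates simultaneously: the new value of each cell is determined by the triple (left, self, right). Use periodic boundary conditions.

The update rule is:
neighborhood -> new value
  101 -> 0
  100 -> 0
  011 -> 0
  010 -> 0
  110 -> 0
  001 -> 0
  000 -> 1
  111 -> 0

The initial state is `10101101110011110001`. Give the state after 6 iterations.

00000000000000000100
11111111111111110001
00000000000000000100  (repeats iteration 1; period 2)
iteration 6: 11111111111111110001

11111111111111110001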